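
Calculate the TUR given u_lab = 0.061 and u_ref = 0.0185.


TUR = u_lab / u_ref
= 0.061 / 0.0185
= 3.2973

3.2973


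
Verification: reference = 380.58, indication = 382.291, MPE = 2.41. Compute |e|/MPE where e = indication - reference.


e = indication - reference = 382.291 - 380.58 = 1.7110
|e| = 1.7110
ratio = |e| / MPE = 1.7110 / 2.41
ratio = 0.7100

0.7100


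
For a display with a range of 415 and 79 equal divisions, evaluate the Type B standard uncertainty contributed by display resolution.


resolution = range / divisions
resolution = 415 / 79 = 5.2531646
u_res = resolution / (2*sqrt(3))
u_res = 5.2531646 / 3.4641016
u_res = 1.5165

1.5165


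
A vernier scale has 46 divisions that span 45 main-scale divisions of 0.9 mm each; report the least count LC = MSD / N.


LC = MSD / n_div
= 0.9 / 46
= 0.0196

0.0196


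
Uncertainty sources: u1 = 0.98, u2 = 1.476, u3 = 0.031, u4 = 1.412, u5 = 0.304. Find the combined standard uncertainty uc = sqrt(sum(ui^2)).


uc = sqrt(0.98^2 + 1.476^2 + 0.031^2 + 1.412^2 + 0.304^2)
uc = sqrt(5.226097)
uc = 2.2861

2.2861


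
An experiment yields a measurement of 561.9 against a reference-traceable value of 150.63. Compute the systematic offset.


Systematic error = measured - true
= 561.9 - 150.63
= 411.2700

411.2700


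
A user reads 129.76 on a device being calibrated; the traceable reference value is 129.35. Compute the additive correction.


Correction = standard - reading
= 129.35 - 129.76
= -0.4100

-0.4100


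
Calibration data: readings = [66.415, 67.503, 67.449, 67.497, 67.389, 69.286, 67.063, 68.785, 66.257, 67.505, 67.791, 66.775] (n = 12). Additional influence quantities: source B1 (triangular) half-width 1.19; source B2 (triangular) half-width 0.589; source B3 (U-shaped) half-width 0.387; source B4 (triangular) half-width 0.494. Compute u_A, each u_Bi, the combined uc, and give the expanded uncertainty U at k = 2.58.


mean = (66.415 + 67.503 + 67.449 + 67.497 + 67.389 + 69.286 + 67.063 + 68.785 + 66.257 + 67.505 + 67.791 + 66.775) / 12 = 67.47625
s = sqrt(sum((x - mean)^2)/(n-1)) = 0.87244517
u_A = s / sqrt(n) = 0.87244517 / sqrt(12) = 0.25185323
u_B1 = 1.19 / sqrt(6) = 0.48581547
u_B2 = 0.589 / sqrt(6) = 0.24045824
u_B3 = 0.387 / sqrt(2) = 0.27365032
u_B4 = 0.494 / sqrt(6) = 0.20167466
uc = sqrt(0.25185323^2 + 0.48581547^2 + 0.24045824^2 + 0.27365032^2 + 0.20167466^2) = 0.68762203
U = k * uc = 2.58 * 0.68762203
U = 1.7741

1.7741


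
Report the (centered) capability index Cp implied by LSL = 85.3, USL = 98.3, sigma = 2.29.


Cp = (USL - LSL) / (6 * sigma)
= (98.3 - 85.3) / (6 * 2.29)
= 13.0000 / 13.7400
= 0.9461

0.9461


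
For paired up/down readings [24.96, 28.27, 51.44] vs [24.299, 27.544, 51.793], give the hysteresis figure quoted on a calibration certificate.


|24.96 - 24.299| = 0.6610
|28.27 - 27.544| = 0.7260
|51.44 - 51.793| = 0.3530
hysteresis = max(diffs) = 0.7260

0.7260


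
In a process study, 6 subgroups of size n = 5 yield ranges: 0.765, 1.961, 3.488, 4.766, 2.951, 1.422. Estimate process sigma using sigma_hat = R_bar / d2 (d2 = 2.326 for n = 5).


R_bar = (0.765 + 1.961 + 3.488 + 4.766 + 2.951 + 1.422) / 6
R_bar = 15.353 / 6 = 2.5588333
sigma_hat = R_bar / d2 = 2.5588333 / 2.326 = 1.1001

1.1001


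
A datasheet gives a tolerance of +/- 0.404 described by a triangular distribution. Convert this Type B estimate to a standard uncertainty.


u_B = half_width / sqrt(6)
u_B = 0.404 / 2.4494897
u_B = 0.1649

0.1649


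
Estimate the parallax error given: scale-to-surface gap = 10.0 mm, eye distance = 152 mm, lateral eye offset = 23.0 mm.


error = h * offset / d
= 10.0 * 23.0 / 152
= 1.5132

1.5132


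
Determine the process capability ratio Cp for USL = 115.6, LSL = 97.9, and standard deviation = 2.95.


Cp = (USL - LSL) / (6 * sigma)
= (115.6 - 97.9) / (6 * 2.95)
= 17.7000 / 17.7000
= 1.0000

1.0000


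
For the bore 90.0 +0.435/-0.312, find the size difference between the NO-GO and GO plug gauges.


GO = nominal - lower_tol (smallest hole = maximum material condition)
GO = 90.0 - 0.312 = 89.688
NO-GO = nominal + upper_tol (largest hole = least material condition)
NO-GO = 90.0 + 0.435 = 90.435
spread = NO-GO - GO = 90.435 - 89.688 = 0.7470

0.7470


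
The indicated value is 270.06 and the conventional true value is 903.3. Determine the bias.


Systematic error = measured - true
= 270.06 - 903.3
= -633.2400

-633.2400


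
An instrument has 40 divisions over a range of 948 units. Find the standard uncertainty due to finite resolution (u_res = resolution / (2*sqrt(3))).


resolution = range / divisions
resolution = 948 / 40 = 23.7
u_res = resolution / (2*sqrt(3))
u_res = 23.7 / 3.4641016
u_res = 6.8416

6.8416


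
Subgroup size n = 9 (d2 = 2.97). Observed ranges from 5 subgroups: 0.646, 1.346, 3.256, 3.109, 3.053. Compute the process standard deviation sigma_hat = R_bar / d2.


R_bar = (0.646 + 1.346 + 3.256 + 3.109 + 3.053) / 5
R_bar = 11.41 / 5 = 2.282
sigma_hat = R_bar / d2 = 2.282 / 2.97 = 0.7684

0.7684


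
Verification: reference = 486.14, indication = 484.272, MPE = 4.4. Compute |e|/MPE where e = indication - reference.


e = indication - reference = 484.272 - 486.14 = -1.8680
|e| = 1.8680
ratio = |e| / MPE = 1.8680 / 4.4
ratio = 0.4245

0.4245


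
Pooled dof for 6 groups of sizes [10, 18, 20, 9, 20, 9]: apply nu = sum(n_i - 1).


nu = sum_i (n_i - 1)
nu = ((10 - 1) + (18 - 1) + (20 - 1) + (9 - 1) + (20 - 1) + (9 - 1))
nu = 9 + 17 + 19 + 8 + 19 + 8
nu = 80

80


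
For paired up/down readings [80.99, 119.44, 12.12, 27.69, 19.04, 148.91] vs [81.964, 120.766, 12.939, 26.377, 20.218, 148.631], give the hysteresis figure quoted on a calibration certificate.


|80.99 - 81.964| = 0.9740
|119.44 - 120.766| = 1.3260
|12.12 - 12.939| = 0.8190
|27.69 - 26.377| = 1.3130
|19.04 - 20.218| = 1.1780
|148.91 - 148.631| = 0.2790
hysteresis = max(diffs) = 1.3260

1.3260


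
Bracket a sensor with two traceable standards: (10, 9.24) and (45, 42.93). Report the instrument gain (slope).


slope = (y2 - y1) / (x2 - x1)
= (42.93 - 9.24) / (45 - 10)
= 33.6900 / 35
= 0.9626

0.9626


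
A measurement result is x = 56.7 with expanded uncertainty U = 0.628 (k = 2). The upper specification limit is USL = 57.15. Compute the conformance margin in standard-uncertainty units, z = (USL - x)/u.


u = U / k = 0.628 / 2 = 0.314
margin = |USL - x| = |57.15 - 56.7| = 0.45
z = margin / u = 0.45 / 0.314
z = 1.4331

1.4331


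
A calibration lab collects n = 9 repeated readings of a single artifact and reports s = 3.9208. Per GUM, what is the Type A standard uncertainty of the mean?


u_A = s / sqrt(n)
u_A = 3.9208 / sqrt(9)
u_A = 3.9208 / 3
u_A = 1.3069

1.3069


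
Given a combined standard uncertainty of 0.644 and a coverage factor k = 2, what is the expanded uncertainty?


U = k * uc
U = 2 * 0.644
U = 1.2880

1.2880


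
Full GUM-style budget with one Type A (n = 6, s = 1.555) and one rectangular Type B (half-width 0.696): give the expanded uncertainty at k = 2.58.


u_A = s / sqrt(n) = 1.555 / sqrt(6) = 0.63482609
u_B = half_width / sqrt(3) = 0.696 / sqrt(3) = 0.40183579
uc = sqrt(u_A^2 + u_B^2) = sqrt(0.63482609^2 + 0.40183579^2) = 0.75131629
U = k * uc = 2.58 * 0.75131629
U = 1.9384

1.9384


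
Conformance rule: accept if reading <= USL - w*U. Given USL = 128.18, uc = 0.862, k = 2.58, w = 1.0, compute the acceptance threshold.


U = k * uc = 2.58 * 0.862 = 2.22396
guard band g = w * U = 1.0 * 2.22396 = 2.22396
AL = USL - g = 128.18 - 2.22396
AL = 125.9560

125.9560


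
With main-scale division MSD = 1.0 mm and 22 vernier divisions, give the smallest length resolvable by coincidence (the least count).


LC = MSD / n_div
= 1.0 / 22
= 0.0455

0.0455


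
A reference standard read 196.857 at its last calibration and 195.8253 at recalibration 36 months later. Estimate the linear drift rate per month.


rate = (v2 - v1) / months
= (195.8253 - 196.857) / 36
= -1.0317 / 36
= -0.0287

-0.0287


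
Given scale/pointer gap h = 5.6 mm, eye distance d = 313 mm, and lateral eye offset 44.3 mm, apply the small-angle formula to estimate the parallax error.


error = h * offset / d
= 5.6 * 44.3 / 313
= 0.7926

0.7926


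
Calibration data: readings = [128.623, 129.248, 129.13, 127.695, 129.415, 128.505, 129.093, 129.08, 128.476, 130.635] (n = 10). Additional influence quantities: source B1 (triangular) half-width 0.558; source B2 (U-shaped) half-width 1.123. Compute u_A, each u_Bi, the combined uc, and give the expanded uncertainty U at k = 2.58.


mean = (128.623 + 129.248 + 129.13 + 127.695 + 129.415 + 128.505 + 129.093 + 129.08 + 128.476 + 130.635) / 10 = 128.99
s = sqrt(sum((x - mean)^2)/(n-1)) = 0.76758336
u_A = s / sqrt(n) = 0.76758336 / sqrt(10) = 0.24273117
u_B1 = 0.558 / sqrt(6) = 0.22780255
u_B2 = 1.123 / sqrt(2) = 0.79408092
uc = sqrt(0.24273117^2 + 0.22780255^2 + 0.79408092^2) = 0.86103248
U = k * uc = 2.58 * 0.86103248
U = 2.2215

2.2215


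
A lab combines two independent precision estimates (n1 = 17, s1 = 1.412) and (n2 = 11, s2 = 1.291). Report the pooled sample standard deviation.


s_p = sqrt(((n1-1)*s1^2 + (n2-1)*s2^2) / (n1+n2-2))
numerator = (17-1)*1.412^2 + (11-1)*1.291^2 = 31.899904 + 16.66681 = 48.566714
denominator = 17 + 11 - 2 = 26
s_p^2 = 48.566714 / 26 = 1.8679505
s_p = sqrt(1.8679505) = 1.3667

1.3667


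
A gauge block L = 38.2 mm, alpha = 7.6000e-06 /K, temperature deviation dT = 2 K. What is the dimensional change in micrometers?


dL = L * alpha * dT
= 38.2 * 7.6000e-06 * 2
= 5.8060000e-04 mm
dL_um = 5.8060000e-04 * 1000 = 0.5806 um

0.5806


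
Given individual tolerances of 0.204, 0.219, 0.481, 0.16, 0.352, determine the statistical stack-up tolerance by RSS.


RSS = sqrt(0.204^2 + 0.219^2 + 0.481^2 + 0.16^2 + 0.352^2)
= sqrt(0.470442)
= 0.6859

0.6859


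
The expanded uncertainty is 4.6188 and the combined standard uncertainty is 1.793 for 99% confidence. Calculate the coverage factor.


k = U / uc
k = 4.6188 / 1.793
k = 2.576

2.576


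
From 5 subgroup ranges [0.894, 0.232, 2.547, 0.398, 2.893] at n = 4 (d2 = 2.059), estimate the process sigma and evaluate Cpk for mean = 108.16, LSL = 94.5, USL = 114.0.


R_bar = (0.894 + 0.232 + 2.547 + 0.398 + 2.893) / 5 = 1.3928
sigma = R_bar / d2 = 1.3928 / 2.059 = 0.67644488
Cp = (USL - LSL)/(6*sigma) = (114.0 - 94.5)/(6*0.67644488) = 4.8045
Cpu = (114.0 - 108.16)/(3*0.67644488) = 2.8778
Cpl = (108.16 - 94.5)/(3*0.67644488) = 6.7313
Cpk = min(Cpu, Cpl) = 2.8778

2.8778


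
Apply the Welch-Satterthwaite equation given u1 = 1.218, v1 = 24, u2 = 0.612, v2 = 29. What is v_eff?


uc = sqrt(u1^2 + u2^2) = sqrt(1.218^2 + 0.612^2) = 1.3631097
v_eff = uc^4 / (u1^4/v1 + u2^4/v2)
= 1.3631097^4 / (1.218^4/24 + 0.612^4/29)
= 3.4524169 / 0.096539163
v_eff = 35.7618

35.7618


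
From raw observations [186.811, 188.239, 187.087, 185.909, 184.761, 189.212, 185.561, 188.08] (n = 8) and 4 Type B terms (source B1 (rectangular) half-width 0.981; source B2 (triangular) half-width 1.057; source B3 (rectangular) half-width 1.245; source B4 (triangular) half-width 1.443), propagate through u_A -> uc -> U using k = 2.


mean = (186.811 + 188.239 + 187.087 + 185.909 + 184.761 + 189.212 + 185.561 + 188.08) / 8 = 186.9575
s = sqrt(sum((x - mean)^2)/(n-1)) = 1.507004
u_A = s / sqrt(n) = 1.507004 / sqrt(8) = 0.53280637
u_B1 = 0.981 / sqrt(3) = 0.56638061
u_B2 = 1.057 / sqrt(6) = 0.43151844
u_B3 = 1.245 / sqrt(3) = 0.71880109
u_B4 = 1.443 / sqrt(6) = 0.58910228
uc = sqrt(0.53280637^2 + 0.56638061^2 + 0.43151844^2 + 0.71880109^2 + 0.58910228^2) = 1.2863103
U = k * uc = 2 * 1.2863103
U = 2.5726

2.5726


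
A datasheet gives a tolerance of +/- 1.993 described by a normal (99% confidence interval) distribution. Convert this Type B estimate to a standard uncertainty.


u_B = half_width / 2.576
u_B = 1.993 / 2.576
u_B = 0.7737

0.7737


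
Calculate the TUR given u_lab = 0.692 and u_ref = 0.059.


TUR = u_lab / u_ref
= 0.692 / 0.059
= 11.7288

11.7288


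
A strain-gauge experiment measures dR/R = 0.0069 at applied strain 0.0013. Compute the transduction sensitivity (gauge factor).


GF = (dR/R) / epsilon
= 0.0069 / 0.0013
= 5.3077

5.3077


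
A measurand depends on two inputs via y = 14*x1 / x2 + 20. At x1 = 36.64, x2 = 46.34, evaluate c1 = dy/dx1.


y = 14*x1 / x2 + 20
dy/dx1 = 14/x2
Evaluate at x2 = 46.34: c1 = 14 / 46.34
c1 = 0.3021

0.3021


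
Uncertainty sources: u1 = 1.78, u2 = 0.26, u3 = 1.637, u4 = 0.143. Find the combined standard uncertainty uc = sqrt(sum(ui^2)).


uc = sqrt(1.78^2 + 0.26^2 + 1.637^2 + 0.143^2)
uc = sqrt(5.936218)
uc = 2.4364

2.4364


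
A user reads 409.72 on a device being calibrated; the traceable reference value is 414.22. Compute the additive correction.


Correction = standard - reading
= 414.22 - 409.72
= 4.5000

4.5000


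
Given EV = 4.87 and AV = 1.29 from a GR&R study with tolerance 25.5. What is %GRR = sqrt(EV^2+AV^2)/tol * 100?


GRR = sqrt(EV^2 + AV^2) = sqrt(4.87^2 + 1.29^2) = 5.0379559
%GRR = GRR / tol * 100 = 5.0379559 / 25.5 * 100
%GRR = 19.7567

19.7567


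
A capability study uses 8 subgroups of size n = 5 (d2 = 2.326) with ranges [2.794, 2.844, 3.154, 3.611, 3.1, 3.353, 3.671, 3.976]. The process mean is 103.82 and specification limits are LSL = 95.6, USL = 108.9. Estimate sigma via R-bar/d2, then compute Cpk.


R_bar = (2.794 + 2.844 + 3.154 + 3.611 + 3.1 + 3.353 + 3.671 + 3.976) / 8 = 3.312875
sigma = R_bar / d2 = 3.312875 / 2.326 = 1.4242799
Cp = (USL - LSL)/(6*sigma) = (108.9 - 95.6)/(6*1.4242799) = 1.5563
Cpu = (108.9 - 103.82)/(3*1.4242799) = 1.1889
Cpl = (103.82 - 95.6)/(3*1.4242799) = 1.9238
Cpk = min(Cpu, Cpl) = 1.1889

1.1889


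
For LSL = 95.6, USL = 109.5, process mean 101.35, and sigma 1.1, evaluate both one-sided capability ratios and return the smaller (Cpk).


Cpu = (USL - mean) / (3*sigma) = (109.5 - 101.35) / (3*1.1) = 2.4697
Cpl = (mean - LSL) / (3*sigma) = (101.35 - 95.6) / (3*1.1) = 1.7424
Cpk = min(Cpu, Cpl) = 1.7424

1.7424


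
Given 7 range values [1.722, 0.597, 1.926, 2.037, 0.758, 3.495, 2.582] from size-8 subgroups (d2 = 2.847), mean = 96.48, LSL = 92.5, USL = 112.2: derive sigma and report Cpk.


R_bar = (1.722 + 0.597 + 1.926 + 2.037 + 0.758 + 3.495 + 2.582) / 7 = 1.8738571
sigma = R_bar / d2 = 1.8738571 / 2.847 = 0.65818655
Cp = (USL - LSL)/(6*sigma) = (112.2 - 92.5)/(6*0.65818655) = 4.9885
Cpu = (112.2 - 96.48)/(3*0.65818655) = 7.9613
Cpl = (96.48 - 92.5)/(3*0.65818655) = 2.0156
Cpk = min(Cpu, Cpl) = 2.0156

2.0156


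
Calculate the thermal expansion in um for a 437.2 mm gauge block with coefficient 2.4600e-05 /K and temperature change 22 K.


dL = L * alpha * dT
= 437.2 * 2.4600e-05 * 22
= 0.2366126 mm
dL_um = 0.2366126 * 1000 = 236.6126 um

236.6126


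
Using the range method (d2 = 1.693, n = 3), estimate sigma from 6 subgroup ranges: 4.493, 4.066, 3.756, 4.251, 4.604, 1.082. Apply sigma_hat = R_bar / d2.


R_bar = (4.493 + 4.066 + 3.756 + 4.251 + 4.604 + 1.082) / 6
R_bar = 22.252 / 6 = 3.7086667
sigma_hat = R_bar / d2 = 3.7086667 / 1.693 = 2.1906

2.1906


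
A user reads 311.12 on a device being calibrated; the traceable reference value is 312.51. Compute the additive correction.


Correction = standard - reading
= 312.51 - 311.12
= 1.3900

1.3900


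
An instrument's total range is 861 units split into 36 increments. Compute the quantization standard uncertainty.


resolution = range / divisions
resolution = 861 / 36 = 23.916667
u_res = resolution / (2*sqrt(3))
u_res = 23.916667 / 3.4641016
u_res = 6.9041

6.9041


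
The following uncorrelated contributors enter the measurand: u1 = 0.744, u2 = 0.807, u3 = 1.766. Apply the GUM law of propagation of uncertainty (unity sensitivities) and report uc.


uc = sqrt(0.744^2 + 0.807^2 + 1.766^2)
uc = sqrt(4.323541)
uc = 2.0793

2.0793


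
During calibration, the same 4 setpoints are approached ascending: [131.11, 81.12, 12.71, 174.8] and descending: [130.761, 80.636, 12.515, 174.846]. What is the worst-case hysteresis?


|131.11 - 130.761| = 0.3490
|81.12 - 80.636| = 0.4840
|12.71 - 12.515| = 0.1950
|174.8 - 174.846| = 0.0460
hysteresis = max(diffs) = 0.4840

0.4840


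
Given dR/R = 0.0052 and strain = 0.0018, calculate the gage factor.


GF = (dR/R) / epsilon
= 0.0052 / 0.0018
= 2.8889

2.8889


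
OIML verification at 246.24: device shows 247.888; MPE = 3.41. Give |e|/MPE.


e = indication - reference = 247.888 - 246.24 = 1.6480
|e| = 1.6480
ratio = |e| / MPE = 1.6480 / 3.41
ratio = 0.4833

0.4833


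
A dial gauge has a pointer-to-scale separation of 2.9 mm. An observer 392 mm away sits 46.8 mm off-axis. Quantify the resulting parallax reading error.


error = h * offset / d
= 2.9 * 46.8 / 392
= 0.3462

0.3462


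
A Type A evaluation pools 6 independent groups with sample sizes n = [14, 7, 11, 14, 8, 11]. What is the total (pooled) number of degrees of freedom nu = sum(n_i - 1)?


nu = sum_i (n_i - 1)
nu = ((14 - 1) + (7 - 1) + (11 - 1) + (14 - 1) + (8 - 1) + (11 - 1))
nu = 13 + 6 + 10 + 13 + 7 + 10
nu = 59

59


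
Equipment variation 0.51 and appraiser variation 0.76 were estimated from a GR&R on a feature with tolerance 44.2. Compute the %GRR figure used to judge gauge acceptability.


GRR = sqrt(EV^2 + AV^2) = sqrt(0.51^2 + 0.76^2) = 0.91525953
%GRR = GRR / tol * 100 = 0.91525953 / 44.2 * 100
%GRR = 2.0707

2.0707


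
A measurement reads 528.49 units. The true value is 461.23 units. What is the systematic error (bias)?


Systematic error = measured - true
= 528.49 - 461.23
= 67.2600

67.2600


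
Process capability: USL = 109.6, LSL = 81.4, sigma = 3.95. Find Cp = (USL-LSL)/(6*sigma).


Cp = (USL - LSL) / (6 * sigma)
= (109.6 - 81.4) / (6 * 3.95)
= 28.2000 / 23.7000
= 1.1899

1.1899


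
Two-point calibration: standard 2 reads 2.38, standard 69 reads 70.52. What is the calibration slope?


slope = (y2 - y1) / (x2 - x1)
= (70.52 - 2.38) / (69 - 2)
= 68.1400 / 67
= 1.0170

1.0170


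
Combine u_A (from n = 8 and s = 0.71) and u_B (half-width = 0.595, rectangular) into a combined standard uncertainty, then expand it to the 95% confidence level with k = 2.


u_A = s / sqrt(n) = 0.71 / sqrt(8) = 0.25102291
u_B = half_width / sqrt(3) = 0.595 / sqrt(3) = 0.34352341
uc = sqrt(u_A^2 + u_B^2) = sqrt(0.25102291^2 + 0.34352341^2) = 0.42546543
U = k * uc = 2 * 0.42546543
U = 0.8509

0.8509


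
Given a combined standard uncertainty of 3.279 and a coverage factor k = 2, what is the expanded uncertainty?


U = k * uc
U = 2 * 3.279
U = 6.5580

6.5580


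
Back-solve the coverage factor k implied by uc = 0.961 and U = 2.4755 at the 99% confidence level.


k = U / uc
k = 2.4755 / 0.961
k = 2.576

2.576


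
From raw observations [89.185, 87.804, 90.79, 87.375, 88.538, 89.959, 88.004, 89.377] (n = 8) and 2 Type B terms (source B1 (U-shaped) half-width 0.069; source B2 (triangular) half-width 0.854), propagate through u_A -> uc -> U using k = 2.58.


mean = (89.185 + 87.804 + 90.79 + 87.375 + 88.538 + 89.959 + 88.004 + 89.377) / 8 = 88.879
s = sqrt(sum((x - mean)^2)/(n-1)) = 1.1624794
u_A = s / sqrt(n) = 1.1624794 / sqrt(8) = 0.41099853
u_B1 = 0.069 / sqrt(2) = 0.048790368
u_B2 = 0.854 / sqrt(6) = 0.34864404
uc = sqrt(0.41099853^2 + 0.048790368^2 + 0.34864404^2) = 0.5411589
U = k * uc = 2.58 * 0.5411589
U = 1.3962

1.3962


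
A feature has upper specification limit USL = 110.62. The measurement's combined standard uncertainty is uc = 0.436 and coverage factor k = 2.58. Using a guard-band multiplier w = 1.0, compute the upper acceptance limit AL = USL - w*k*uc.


U = k * uc = 2.58 * 0.436 = 1.12488
guard band g = w * U = 1.0 * 1.12488 = 1.12488
AL = USL - g = 110.62 - 1.12488
AL = 109.4951

109.4951


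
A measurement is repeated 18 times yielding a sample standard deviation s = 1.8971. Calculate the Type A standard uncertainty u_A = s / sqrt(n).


u_A = s / sqrt(n)
u_A = 1.8971 / sqrt(18)
u_A = 1.8971 / 4.2426407
u_A = 0.4472

0.4472


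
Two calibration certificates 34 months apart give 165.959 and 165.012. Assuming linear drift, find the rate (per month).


rate = (v2 - v1) / months
= (165.012 - 165.959) / 34
= -0.9470 / 34
= -0.0279

-0.0279


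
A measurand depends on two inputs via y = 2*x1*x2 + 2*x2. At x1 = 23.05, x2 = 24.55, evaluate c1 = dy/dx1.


y = 2*x1*x2 + 2*x2
dy/dx1 = 2*x2
Evaluate at x2 = 24.55: c1 = 2 * 24.55
c1 = 49.1000

49.1000


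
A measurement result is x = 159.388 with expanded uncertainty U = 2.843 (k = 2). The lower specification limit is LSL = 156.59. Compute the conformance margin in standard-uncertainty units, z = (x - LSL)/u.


u = U / k = 2.843 / 2 = 1.4215
margin = |LSL - x| = |156.59 - 159.388| = 2.798
z = margin / u = 2.798 / 1.4215
z = 1.9683

1.9683


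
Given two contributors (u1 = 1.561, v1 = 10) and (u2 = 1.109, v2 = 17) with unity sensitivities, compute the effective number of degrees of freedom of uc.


uc = sqrt(u1^2 + u2^2) = sqrt(1.561^2 + 1.109^2) = 1.9148373
v_eff = uc^4 / (u1^4/v1 + u2^4/v2)
= 1.9148373^4 / (1.561^4/10 + 1.109^4/17)
= 13.443969 / 0.68273782
v_eff = 19.6913

19.6913


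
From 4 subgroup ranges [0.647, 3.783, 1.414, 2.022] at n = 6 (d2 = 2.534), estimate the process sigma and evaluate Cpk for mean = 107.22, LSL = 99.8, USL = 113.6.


R_bar = (0.647 + 3.783 + 1.414 + 2.022) / 4 = 1.9665
sigma = R_bar / d2 = 1.9665 / 2.534 = 0.77604578
Cp = (USL - LSL)/(6*sigma) = (113.6 - 99.8)/(6*0.77604578) = 2.9637
Cpu = (113.6 - 107.22)/(3*0.77604578) = 2.7404
Cpl = (107.22 - 99.8)/(3*0.77604578) = 3.1871
Cpk = min(Cpu, Cpl) = 2.7404

2.7404


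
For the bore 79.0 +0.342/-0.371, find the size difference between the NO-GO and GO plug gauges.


GO = nominal - lower_tol (smallest hole = maximum material condition)
GO = 79.0 - 0.371 = 78.629
NO-GO = nominal + upper_tol (largest hole = least material condition)
NO-GO = 79.0 + 0.342 = 79.342
spread = NO-GO - GO = 79.342 - 78.629 = 0.7130

0.7130


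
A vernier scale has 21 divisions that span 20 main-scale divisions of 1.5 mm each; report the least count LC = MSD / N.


LC = MSD / n_div
= 1.5 / 21
= 0.0714

0.0714


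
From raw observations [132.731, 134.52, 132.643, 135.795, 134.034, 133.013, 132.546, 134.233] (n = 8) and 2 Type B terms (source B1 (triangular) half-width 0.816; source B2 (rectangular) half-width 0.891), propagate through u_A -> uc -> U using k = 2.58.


mean = (132.731 + 134.52 + 132.643 + 135.795 + 134.034 + 133.013 + 132.546 + 134.233) / 8 = 133.689375
s = sqrt(sum((x - mean)^2)/(n-1)) = 1.1536316
u_A = s / sqrt(n) = 1.1536316 / sqrt(8) = 0.40787036
u_B1 = 0.816 / sqrt(6) = 0.33313061
u_B2 = 0.891 / sqrt(3) = 0.51441909
uc = sqrt(0.40787036^2 + 0.33313061^2 + 0.51441909^2) = 0.73618016
U = k * uc = 2.58 * 0.73618016
U = 1.8993

1.8993


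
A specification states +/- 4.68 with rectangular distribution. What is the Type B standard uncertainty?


u_B = half_width / sqrt(3)
u_B = 4.68 / 1.7320508
u_B = 2.7020

2.7020


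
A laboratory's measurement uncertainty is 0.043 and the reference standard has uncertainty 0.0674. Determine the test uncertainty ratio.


TUR = u_lab / u_ref
= 0.043 / 0.0674
= 0.6380

0.6380


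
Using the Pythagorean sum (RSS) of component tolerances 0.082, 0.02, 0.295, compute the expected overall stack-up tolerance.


RSS = sqrt(0.082^2 + 0.02^2 + 0.295^2)
= sqrt(0.094149)
= 0.3068

0.3068


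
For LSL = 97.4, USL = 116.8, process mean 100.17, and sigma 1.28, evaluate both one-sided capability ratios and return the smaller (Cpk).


Cpu = (USL - mean) / (3*sigma) = (116.8 - 100.17) / (3*1.28) = 4.3307
Cpl = (mean - LSL) / (3*sigma) = (100.17 - 97.4) / (3*1.28) = 0.7214
Cpk = min(Cpu, Cpl) = 0.7214

0.7214


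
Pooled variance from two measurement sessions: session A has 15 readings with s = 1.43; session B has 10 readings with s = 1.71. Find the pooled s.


s_p = sqrt(((n1-1)*s1^2 + (n2-1)*s2^2) / (n1+n2-2))
numerator = (15-1)*1.43^2 + (10-1)*1.71^2 = 28.6286 + 26.3169 = 54.9455
denominator = 15 + 10 - 2 = 23
s_p^2 = 54.9455 / 23 = 2.3889348
s_p = sqrt(2.3889348) = 1.5456

1.5456


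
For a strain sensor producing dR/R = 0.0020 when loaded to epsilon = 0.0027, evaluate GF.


GF = (dR/R) / epsilon
= 0.0020 / 0.0027
= 0.7407

0.7407


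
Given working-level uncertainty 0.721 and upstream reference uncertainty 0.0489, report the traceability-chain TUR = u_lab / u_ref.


TUR = u_lab / u_ref
= 0.721 / 0.0489
= 14.7444

14.7444


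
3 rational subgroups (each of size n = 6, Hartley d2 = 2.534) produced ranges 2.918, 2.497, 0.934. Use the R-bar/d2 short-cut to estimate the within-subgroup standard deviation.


R_bar = (2.918 + 2.497 + 0.934) / 3
R_bar = 6.349 / 3 = 2.1163333
sigma_hat = R_bar / d2 = 2.1163333 / 2.534 = 0.8352

0.8352


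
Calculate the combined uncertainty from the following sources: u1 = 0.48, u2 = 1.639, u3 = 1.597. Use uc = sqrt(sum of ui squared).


uc = sqrt(0.48^2 + 1.639^2 + 1.597^2)
uc = sqrt(5.46713)
uc = 2.3382

2.3382


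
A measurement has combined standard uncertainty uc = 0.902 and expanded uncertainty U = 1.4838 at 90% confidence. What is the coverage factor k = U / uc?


k = U / uc
k = 1.4838 / 0.902
k = 1.645

1.645


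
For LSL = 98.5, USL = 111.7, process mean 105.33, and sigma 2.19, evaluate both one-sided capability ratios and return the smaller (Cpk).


Cpu = (USL - mean) / (3*sigma) = (111.7 - 105.33) / (3*2.19) = 0.9696
Cpl = (mean - LSL) / (3*sigma) = (105.33 - 98.5) / (3*2.19) = 1.0396
Cpk = min(Cpu, Cpl) = 0.9696

0.9696


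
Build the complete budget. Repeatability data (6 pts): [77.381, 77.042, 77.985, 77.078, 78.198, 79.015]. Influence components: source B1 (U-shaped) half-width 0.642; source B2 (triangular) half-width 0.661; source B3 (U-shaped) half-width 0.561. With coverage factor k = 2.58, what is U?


mean = (77.381 + 77.042 + 77.985 + 77.078 + 78.198 + 79.015) / 6 = 77.78316667
s = sqrt(sum((x - mean)^2)/(n-1)) = 0.76662414
u_A = s / sqrt(n) = 0.76662414 / sqrt(6) = 0.31297299
u_B1 = 0.642 / sqrt(2) = 0.45396255
u_B2 = 0.661 / sqrt(6) = 0.26985212
u_B3 = 0.561 / sqrt(2) = 0.3966869
uc = sqrt(0.31297299^2 + 0.45396255^2 + 0.26985212^2 + 0.3966869^2) = 0.73089996
U = k * uc = 2.58 * 0.73089996
U = 1.8857

1.8857


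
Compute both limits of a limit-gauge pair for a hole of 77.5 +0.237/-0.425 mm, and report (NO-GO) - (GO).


GO = nominal - lower_tol (smallest hole = maximum material condition)
GO = 77.5 - 0.425 = 77.075
NO-GO = nominal + upper_tol (largest hole = least material condition)
NO-GO = 77.5 + 0.237 = 77.737
spread = NO-GO - GO = 77.737 - 77.075 = 0.6620

0.6620


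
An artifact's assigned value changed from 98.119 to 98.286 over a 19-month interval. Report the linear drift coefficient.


rate = (v2 - v1) / months
= (98.286 - 98.119) / 19
= 0.1670 / 19
= 0.0088

0.0088


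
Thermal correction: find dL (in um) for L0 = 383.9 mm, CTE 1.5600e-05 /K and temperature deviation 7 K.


dL = L * alpha * dT
= 383.9 * 1.5600e-05 * 7
= 0.0419219 mm
dL_um = 0.0419219 * 1000 = 41.9219 um

41.9219


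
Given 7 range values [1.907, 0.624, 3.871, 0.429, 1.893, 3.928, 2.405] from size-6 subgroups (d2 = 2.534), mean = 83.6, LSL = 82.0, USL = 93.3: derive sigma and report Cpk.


R_bar = (1.907 + 0.624 + 3.871 + 0.429 + 1.893 + 3.928 + 2.405) / 7 = 2.151
sigma = R_bar / d2 = 2.151 / 2.534 = 0.84885556
Cp = (USL - LSL)/(6*sigma) = (93.3 - 82.0)/(6*0.84885556) = 2.2187
Cpu = (93.3 - 83.6)/(3*0.84885556) = 3.8091
Cpl = (83.6 - 82.0)/(3*0.84885556) = 0.6283
Cpk = min(Cpu, Cpl) = 0.6283

0.6283


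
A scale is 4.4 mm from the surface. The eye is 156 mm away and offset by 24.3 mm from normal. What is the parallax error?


error = h * offset / d
= 4.4 * 24.3 / 156
= 0.6854

0.6854


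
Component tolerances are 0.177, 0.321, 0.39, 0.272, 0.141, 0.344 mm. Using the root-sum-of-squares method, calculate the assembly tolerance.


RSS = sqrt(0.177^2 + 0.321^2 + 0.39^2 + 0.272^2 + 0.141^2 + 0.344^2)
= sqrt(0.498671)
= 0.7062

0.7062


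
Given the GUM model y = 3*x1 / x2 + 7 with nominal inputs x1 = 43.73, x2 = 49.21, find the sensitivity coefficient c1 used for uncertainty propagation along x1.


y = 3*x1 / x2 + 7
dy/dx1 = 3/x2
Evaluate at x2 = 49.21: c1 = 3 / 49.21
c1 = 0.0610

0.0610


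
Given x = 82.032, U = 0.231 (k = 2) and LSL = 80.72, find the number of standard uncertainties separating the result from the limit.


u = U / k = 0.231 / 2 = 0.1155
margin = |LSL - x| = |80.72 - 82.032| = 1.312
z = margin / u = 1.312 / 0.1155
z = 11.3593

11.3593


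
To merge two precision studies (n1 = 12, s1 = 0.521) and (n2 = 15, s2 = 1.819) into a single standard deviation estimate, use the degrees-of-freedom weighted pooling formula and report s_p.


s_p = sqrt(((n1-1)*s1^2 + (n2-1)*s2^2) / (n1+n2-2))
numerator = (12-1)*0.521^2 + (15-1)*1.819^2 = 2.985851 + 46.322654 = 49.308505
denominator = 12 + 15 - 2 = 25
s_p^2 = 49.308505 / 25 = 1.9723402
s_p = sqrt(1.9723402) = 1.4044

1.4044


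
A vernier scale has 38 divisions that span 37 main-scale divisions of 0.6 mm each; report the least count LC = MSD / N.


LC = MSD / n_div
= 0.6 / 38
= 0.0158

0.0158


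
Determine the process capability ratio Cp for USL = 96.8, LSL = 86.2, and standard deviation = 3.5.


Cp = (USL - LSL) / (6 * sigma)
= (96.8 - 86.2) / (6 * 3.5)
= 10.6000 / 21.0000
= 0.5048

0.5048


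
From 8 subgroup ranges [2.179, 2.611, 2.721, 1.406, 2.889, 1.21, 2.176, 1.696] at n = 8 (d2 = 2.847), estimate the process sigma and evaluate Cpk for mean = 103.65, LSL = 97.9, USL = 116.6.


R_bar = (2.179 + 2.611 + 2.721 + 1.406 + 2.889 + 1.21 + 2.176 + 1.696) / 8 = 2.111
sigma = R_bar / d2 = 2.111 / 2.847 = 0.74148226
Cp = (USL - LSL)/(6*sigma) = (116.6 - 97.9)/(6*0.74148226) = 4.2033
Cpu = (116.6 - 103.65)/(3*0.74148226) = 5.8217
Cpl = (103.65 - 97.9)/(3*0.74148226) = 2.5849
Cpk = min(Cpu, Cpl) = 2.5849

2.5849


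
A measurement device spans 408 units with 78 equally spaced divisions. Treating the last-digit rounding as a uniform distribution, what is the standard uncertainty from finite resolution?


resolution = range / divisions
resolution = 408 / 78 = 5.2307692
u_res = resolution / (2*sqrt(3))
u_res = 5.2307692 / 3.4641016
u_res = 1.5100

1.5100


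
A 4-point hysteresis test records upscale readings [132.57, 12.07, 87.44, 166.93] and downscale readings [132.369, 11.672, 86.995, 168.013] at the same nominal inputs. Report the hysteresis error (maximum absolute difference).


|132.57 - 132.369| = 0.2010
|12.07 - 11.672| = 0.3980
|87.44 - 86.995| = 0.4450
|166.93 - 168.013| = 1.0830
hysteresis = max(diffs) = 1.0830

1.0830


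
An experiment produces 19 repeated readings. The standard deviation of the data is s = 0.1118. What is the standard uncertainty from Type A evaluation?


u_A = s / sqrt(n)
u_A = 0.1118 / sqrt(19)
u_A = 0.1118 / 4.3588989
u_A = 0.0256

0.0256


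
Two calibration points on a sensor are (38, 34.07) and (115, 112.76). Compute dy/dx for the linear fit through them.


slope = (y2 - y1) / (x2 - x1)
= (112.76 - 34.07) / (115 - 38)
= 78.6900 / 77
= 1.0219

1.0219


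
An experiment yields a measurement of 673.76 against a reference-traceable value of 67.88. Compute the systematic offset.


Systematic error = measured - true
= 673.76 - 67.88
= 605.8800

605.8800


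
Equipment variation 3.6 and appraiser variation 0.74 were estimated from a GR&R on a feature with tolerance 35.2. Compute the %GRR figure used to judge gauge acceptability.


GRR = sqrt(EV^2 + AV^2) = sqrt(3.6^2 + 0.74^2) = 3.6752687
%GRR = GRR / tol * 100 = 3.6752687 / 35.2 * 100
%GRR = 10.4411

10.4411


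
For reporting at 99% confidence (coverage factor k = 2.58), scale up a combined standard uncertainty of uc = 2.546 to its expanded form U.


U = k * uc
U = 2.58 * 2.546
U = 6.5687

6.5687


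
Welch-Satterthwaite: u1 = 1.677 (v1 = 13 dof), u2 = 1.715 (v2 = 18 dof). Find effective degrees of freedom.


uc = sqrt(u1^2 + u2^2) = sqrt(1.677^2 + 1.715^2) = 2.3986567
v_eff = uc^4 / (u1^4/v1 + u2^4/v2)
= 2.3986567^4 / (1.677^4/13 + 1.715^4/18)
= 33.103383 / 1.0889998
v_eff = 30.3980

30.3980


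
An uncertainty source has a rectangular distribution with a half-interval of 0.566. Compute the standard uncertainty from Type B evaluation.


u_B = half_width / sqrt(3)
u_B = 0.566 / 1.7320508
u_B = 0.3268

0.3268


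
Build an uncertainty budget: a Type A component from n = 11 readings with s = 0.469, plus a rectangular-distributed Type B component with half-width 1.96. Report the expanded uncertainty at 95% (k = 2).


u_A = s / sqrt(n) = 0.469 / sqrt(11) = 0.14140882
u_B = half_width / sqrt(3) = 1.96 / sqrt(3) = 1.1316065
uc = sqrt(u_A^2 + u_B^2) = sqrt(0.14140882^2 + 1.1316065^2) = 1.1404077
U = k * uc = 2 * 1.1404077
U = 2.2808

2.2808


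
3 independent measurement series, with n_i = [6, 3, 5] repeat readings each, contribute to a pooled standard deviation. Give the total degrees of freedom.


nu = sum_i (n_i - 1)
nu = ((6 - 1) + (3 - 1) + (5 - 1))
nu = 5 + 2 + 4
nu = 11

11


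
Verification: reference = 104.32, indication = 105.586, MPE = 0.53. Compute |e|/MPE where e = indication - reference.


e = indication - reference = 105.586 - 104.32 = 1.2660
|e| = 1.2660
ratio = |e| / MPE = 1.2660 / 0.53
ratio = 2.3887

2.3887


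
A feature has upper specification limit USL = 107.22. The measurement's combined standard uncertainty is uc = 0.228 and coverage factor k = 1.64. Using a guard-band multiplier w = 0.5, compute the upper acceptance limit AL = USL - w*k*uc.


U = k * uc = 1.64 * 0.228 = 0.37392
guard band g = w * U = 0.5 * 0.37392 = 0.18696
AL = USL - g = 107.22 - 0.18696
AL = 107.0330

107.0330


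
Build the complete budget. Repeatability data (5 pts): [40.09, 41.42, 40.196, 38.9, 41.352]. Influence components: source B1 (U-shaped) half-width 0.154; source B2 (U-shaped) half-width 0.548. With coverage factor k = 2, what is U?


mean = (40.09 + 41.42 + 40.196 + 38.9 + 41.352) / 5 = 40.3916
s = sqrt(sum((x - mean)^2)/(n-1)) = 1.0409211
u_A = s / sqrt(n) = 1.0409211 / sqrt(5) = 0.46551407
u_B1 = 0.154 / sqrt(2) = 0.10889444
u_B2 = 0.548 / sqrt(2) = 0.38749452
uc = sqrt(0.46551407^2 + 0.10889444^2 + 0.38749452^2) = 0.61539691
U = k * uc = 2 * 0.61539691
U = 1.2308

1.2308


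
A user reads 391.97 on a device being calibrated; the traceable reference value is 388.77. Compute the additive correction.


Correction = standard - reading
= 388.77 - 391.97
= -3.2000

-3.2000


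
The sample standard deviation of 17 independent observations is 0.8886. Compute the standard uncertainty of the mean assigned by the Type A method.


u_A = s / sqrt(n)
u_A = 0.8886 / sqrt(17)
u_A = 0.8886 / 4.1231056
u_A = 0.2155

0.2155


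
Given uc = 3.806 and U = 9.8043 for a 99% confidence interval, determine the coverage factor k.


k = U / uc
k = 9.8043 / 3.806
k = 2.576

2.576


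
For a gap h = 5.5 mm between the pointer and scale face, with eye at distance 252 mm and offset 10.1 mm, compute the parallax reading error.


error = h * offset / d
= 5.5 * 10.1 / 252
= 0.2204

0.2204


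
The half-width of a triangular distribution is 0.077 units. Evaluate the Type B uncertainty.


u_B = half_width / sqrt(6)
u_B = 0.077 / 2.4494897
u_B = 0.0314

0.0314


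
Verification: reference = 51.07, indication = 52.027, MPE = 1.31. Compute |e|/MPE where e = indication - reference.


e = indication - reference = 52.027 - 51.07 = 0.9570
|e| = 0.9570
ratio = |e| / MPE = 0.9570 / 1.31
ratio = 0.7305

0.7305


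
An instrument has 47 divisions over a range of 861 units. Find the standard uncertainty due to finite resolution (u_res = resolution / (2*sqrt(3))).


resolution = range / divisions
resolution = 861 / 47 = 18.319149
u_res = resolution / (2*sqrt(3))
u_res = 18.319149 / 3.4641016
u_res = 5.2883

5.2883


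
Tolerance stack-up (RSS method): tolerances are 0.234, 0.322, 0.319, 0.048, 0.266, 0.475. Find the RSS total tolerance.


RSS = sqrt(0.234^2 + 0.322^2 + 0.319^2 + 0.048^2 + 0.266^2 + 0.475^2)
= sqrt(0.558886)
= 0.7476

0.7476


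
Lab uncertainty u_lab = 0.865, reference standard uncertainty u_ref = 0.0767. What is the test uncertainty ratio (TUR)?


TUR = u_lab / u_ref
= 0.865 / 0.0767
= 11.2777

11.2777


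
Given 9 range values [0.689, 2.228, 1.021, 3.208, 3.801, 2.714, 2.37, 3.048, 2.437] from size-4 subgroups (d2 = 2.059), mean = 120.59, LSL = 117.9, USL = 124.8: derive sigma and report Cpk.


R_bar = (0.689 + 2.228 + 1.021 + 3.208 + 3.801 + 2.714 + 2.37 + 3.048 + 2.437) / 9 = 2.3906667
sigma = R_bar / d2 = 2.3906667 / 2.059 = 1.1610814
Cp = (USL - LSL)/(6*sigma) = (124.8 - 117.9)/(6*1.1610814) = 0.9905
Cpu = (124.8 - 120.59)/(3*1.1610814) = 1.2086
Cpl = (120.59 - 117.9)/(3*1.1610814) = 0.7723
Cpk = min(Cpu, Cpl) = 0.7723

0.7723


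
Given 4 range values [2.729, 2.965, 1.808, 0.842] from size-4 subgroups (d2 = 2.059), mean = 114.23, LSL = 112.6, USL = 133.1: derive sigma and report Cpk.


R_bar = (2.729 + 2.965 + 1.808 + 0.842) / 4 = 2.086
sigma = R_bar / d2 = 2.086 / 2.059 = 1.0131132
Cp = (USL - LSL)/(6*sigma) = (133.1 - 112.6)/(6*1.0131132) = 3.3724
Cpu = (133.1 - 114.23)/(3*1.0131132) = 6.2086
Cpl = (114.23 - 112.6)/(3*1.0131132) = 0.5363
Cpk = min(Cpu, Cpl) = 0.5363

0.5363


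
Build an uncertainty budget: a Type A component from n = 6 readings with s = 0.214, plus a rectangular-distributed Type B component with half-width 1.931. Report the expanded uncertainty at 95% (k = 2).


u_A = s / sqrt(n) = 0.214 / sqrt(6) = 0.087365134
u_B = half_width / sqrt(3) = 1.931 / sqrt(3) = 1.1148634
uc = sqrt(u_A^2 + u_B^2) = sqrt(0.087365134^2 + 1.1148634^2) = 1.1182813
U = k * uc = 2 * 1.1182813
U = 2.2366

2.2366


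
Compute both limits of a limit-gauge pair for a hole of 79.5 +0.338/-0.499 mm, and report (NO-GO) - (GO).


GO = nominal - lower_tol (smallest hole = maximum material condition)
GO = 79.5 - 0.499 = 79.001
NO-GO = nominal + upper_tol (largest hole = least material condition)
NO-GO = 79.5 + 0.338 = 79.838
spread = NO-GO - GO = 79.838 - 79.001 = 0.8370

0.8370


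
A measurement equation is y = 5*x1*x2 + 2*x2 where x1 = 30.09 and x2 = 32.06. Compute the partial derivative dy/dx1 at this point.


y = 5*x1*x2 + 2*x2
dy/dx1 = 5*x2
Evaluate at x2 = 32.06: c1 = 5 * 32.06
c1 = 160.3000

160.3000


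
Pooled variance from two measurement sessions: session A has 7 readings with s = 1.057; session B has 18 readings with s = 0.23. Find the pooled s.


s_p = sqrt(((n1-1)*s1^2 + (n2-1)*s2^2) / (n1+n2-2))
numerator = (7-1)*1.057^2 + (18-1)*0.23^2 = 6.703494 + 0.8993 = 7.602794
denominator = 7 + 18 - 2 = 23
s_p^2 = 7.602794 / 23 = 0.33055626
s_p = sqrt(0.33055626) = 0.5749

0.5749


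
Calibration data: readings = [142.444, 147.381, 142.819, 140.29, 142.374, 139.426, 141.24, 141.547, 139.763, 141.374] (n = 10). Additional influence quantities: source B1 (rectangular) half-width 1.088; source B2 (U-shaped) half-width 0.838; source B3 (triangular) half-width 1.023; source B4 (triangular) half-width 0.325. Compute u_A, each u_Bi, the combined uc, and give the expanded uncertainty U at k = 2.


mean = (142.444 + 147.381 + 142.819 + 140.29 + 142.374 + 139.426 + 141.24 + 141.547 + 139.763 + 141.374) / 10 = 141.8658
s = sqrt(sum((x - mean)^2)/(n-1)) = 2.2487346
u_A = s / sqrt(n) = 2.2487346 / sqrt(10) = 0.71111232
u_B1 = 1.088 / sqrt(3) = 0.62815709
u_B2 = 0.838 / sqrt(2) = 0.59255548
u_B3 = 1.023 / sqrt(6) = 0.417638
u_B4 = 0.325 / sqrt(6) = 0.13268069
uc = sqrt(0.71111232^2 + 0.62815709^2 + 0.59255548^2 + 0.417638^2 + 0.13268069^2) = 1.2014199
U = k * uc = 2 * 1.2014199
U = 2.4028

2.4028


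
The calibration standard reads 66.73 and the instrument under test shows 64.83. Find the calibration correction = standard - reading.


Correction = standard - reading
= 66.73 - 64.83
= 1.9000

1.9000
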